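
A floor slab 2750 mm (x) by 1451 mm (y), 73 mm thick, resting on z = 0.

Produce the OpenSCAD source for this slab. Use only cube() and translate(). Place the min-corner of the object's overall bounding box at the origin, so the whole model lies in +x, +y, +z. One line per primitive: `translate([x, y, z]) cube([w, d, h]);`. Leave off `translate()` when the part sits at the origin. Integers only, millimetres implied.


cube([2750, 1451, 73]);


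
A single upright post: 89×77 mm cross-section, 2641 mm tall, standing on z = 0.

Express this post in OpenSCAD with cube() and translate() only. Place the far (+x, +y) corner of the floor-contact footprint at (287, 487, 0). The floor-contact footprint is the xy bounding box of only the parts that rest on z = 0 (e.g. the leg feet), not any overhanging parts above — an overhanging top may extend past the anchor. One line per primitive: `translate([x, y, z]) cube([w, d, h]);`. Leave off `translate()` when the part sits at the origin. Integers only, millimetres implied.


translate([198, 410, 0]) cube([89, 77, 2641]);


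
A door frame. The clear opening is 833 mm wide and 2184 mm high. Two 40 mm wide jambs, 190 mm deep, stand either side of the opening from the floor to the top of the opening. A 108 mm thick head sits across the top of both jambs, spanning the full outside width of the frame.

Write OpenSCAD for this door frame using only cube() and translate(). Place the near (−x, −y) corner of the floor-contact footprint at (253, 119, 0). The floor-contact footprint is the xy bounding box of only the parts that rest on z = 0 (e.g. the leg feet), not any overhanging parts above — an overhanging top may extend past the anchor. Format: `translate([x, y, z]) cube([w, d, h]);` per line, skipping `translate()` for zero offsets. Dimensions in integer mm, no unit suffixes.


translate([253, 119, 0]) cube([40, 190, 2184]);
translate([1126, 119, 0]) cube([40, 190, 2184]);
translate([253, 119, 2184]) cube([913, 190, 108]);


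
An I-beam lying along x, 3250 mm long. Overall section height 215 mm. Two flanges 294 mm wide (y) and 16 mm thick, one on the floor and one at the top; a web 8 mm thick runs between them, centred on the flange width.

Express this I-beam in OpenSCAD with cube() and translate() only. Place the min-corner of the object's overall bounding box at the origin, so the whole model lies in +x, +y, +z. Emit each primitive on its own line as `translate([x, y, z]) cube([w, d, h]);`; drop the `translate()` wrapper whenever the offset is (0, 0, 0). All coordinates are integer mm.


cube([3250, 294, 16]);
translate([0, 143, 16]) cube([3250, 8, 183]);
translate([0, 0, 199]) cube([3250, 294, 16]);


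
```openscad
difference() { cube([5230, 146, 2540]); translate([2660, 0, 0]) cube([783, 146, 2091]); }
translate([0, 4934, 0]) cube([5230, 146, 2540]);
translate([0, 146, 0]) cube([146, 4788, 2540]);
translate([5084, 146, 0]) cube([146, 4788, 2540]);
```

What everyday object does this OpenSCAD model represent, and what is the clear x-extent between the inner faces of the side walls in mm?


A single room. The interior width is 4938 mm.

Four walls enclosing a rectangle with a door in the front wall — a room. Outside width 5230 minus two 146 mm walls gives 4938 mm.


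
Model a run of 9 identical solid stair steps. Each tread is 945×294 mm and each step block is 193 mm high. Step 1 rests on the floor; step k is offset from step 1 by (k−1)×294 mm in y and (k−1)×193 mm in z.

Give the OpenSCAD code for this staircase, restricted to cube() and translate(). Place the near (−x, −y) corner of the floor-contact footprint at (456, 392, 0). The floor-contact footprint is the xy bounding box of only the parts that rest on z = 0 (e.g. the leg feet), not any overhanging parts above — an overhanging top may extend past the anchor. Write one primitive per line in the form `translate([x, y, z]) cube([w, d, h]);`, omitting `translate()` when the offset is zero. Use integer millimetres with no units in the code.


translate([456, 392, 0]) cube([945, 294, 193]);
translate([456, 686, 193]) cube([945, 294, 193]);
translate([456, 980, 386]) cube([945, 294, 193]);
translate([456, 1274, 579]) cube([945, 294, 193]);
translate([456, 1568, 772]) cube([945, 294, 193]);
translate([456, 1862, 965]) cube([945, 294, 193]);
translate([456, 2156, 1158]) cube([945, 294, 193]);
translate([456, 2450, 1351]) cube([945, 294, 193]);
translate([456, 2744, 1544]) cube([945, 294, 193]);


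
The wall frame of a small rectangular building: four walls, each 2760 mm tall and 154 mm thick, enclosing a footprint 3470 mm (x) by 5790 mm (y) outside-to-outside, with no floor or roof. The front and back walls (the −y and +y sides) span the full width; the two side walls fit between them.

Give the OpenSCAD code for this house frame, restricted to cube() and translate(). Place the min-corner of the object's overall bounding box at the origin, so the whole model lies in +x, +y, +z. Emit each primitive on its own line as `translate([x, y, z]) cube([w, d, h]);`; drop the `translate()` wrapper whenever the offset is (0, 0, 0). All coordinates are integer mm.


cube([3470, 154, 2760]);
translate([0, 5636, 0]) cube([3470, 154, 2760]);
translate([0, 154, 0]) cube([154, 5482, 2760]);
translate([3316, 154, 0]) cube([154, 5482, 2760]);


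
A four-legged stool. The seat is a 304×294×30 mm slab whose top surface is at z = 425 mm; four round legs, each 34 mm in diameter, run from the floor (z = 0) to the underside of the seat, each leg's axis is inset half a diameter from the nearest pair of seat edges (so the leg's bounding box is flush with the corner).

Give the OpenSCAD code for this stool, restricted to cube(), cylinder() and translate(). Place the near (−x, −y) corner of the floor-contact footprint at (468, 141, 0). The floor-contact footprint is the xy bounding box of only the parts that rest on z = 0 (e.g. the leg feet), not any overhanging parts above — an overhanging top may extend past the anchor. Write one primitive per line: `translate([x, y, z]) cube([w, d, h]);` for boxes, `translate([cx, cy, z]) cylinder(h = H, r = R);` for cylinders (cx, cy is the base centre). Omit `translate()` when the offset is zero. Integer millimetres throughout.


// leg_h = 425 - 30 = 395
translate([468, 141, 395]) cube([304, 294, 30]);
translate([485, 158, 0]) cylinder(h = 395, r = 17);
translate([755, 158, 0]) cylinder(h = 395, r = 17);
translate([485, 418, 0]) cylinder(h = 395, r = 17);
translate([755, 418, 0]) cylinder(h = 395, r = 17);


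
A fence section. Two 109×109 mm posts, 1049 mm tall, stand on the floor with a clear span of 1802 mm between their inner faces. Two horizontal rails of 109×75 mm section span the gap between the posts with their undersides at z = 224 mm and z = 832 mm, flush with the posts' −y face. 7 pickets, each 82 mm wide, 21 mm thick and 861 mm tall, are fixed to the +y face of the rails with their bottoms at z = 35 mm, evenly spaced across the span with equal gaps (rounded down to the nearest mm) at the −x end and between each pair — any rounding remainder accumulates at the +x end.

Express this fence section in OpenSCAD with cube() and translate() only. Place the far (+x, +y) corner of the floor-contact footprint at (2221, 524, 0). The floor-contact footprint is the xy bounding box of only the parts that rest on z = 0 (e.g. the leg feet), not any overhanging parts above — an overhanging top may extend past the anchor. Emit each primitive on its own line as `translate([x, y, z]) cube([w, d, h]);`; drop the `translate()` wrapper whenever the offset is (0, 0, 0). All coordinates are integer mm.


translate([201, 415, 0]) cube([109, 109, 1049]);
translate([2112, 415, 0]) cube([109, 109, 1049]);
translate([310, 415, 224]) cube([1802, 109, 75]);
translate([310, 415, 832]) cube([1802, 109, 75]);
translate([463, 524, 35]) cube([82, 21, 861]);
translate([698, 524, 35]) cube([82, 21, 861]);
translate([933, 524, 35]) cube([82, 21, 861]);
translate([1168, 524, 35]) cube([82, 21, 861]);
translate([1403, 524, 35]) cube([82, 21, 861]);
translate([1638, 524, 35]) cube([82, 21, 861]);
translate([1873, 524, 35]) cube([82, 21, 861]);


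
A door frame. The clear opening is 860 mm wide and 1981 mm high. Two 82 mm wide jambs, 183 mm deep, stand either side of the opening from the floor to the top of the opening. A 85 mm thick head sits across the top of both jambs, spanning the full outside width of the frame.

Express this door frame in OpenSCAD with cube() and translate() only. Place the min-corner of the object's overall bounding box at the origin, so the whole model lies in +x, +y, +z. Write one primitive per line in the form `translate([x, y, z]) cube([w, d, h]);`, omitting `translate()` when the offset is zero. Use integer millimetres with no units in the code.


cube([82, 183, 1981]);
translate([942, 0, 0]) cube([82, 183, 1981]);
translate([0, 0, 1981]) cube([1024, 183, 85]);


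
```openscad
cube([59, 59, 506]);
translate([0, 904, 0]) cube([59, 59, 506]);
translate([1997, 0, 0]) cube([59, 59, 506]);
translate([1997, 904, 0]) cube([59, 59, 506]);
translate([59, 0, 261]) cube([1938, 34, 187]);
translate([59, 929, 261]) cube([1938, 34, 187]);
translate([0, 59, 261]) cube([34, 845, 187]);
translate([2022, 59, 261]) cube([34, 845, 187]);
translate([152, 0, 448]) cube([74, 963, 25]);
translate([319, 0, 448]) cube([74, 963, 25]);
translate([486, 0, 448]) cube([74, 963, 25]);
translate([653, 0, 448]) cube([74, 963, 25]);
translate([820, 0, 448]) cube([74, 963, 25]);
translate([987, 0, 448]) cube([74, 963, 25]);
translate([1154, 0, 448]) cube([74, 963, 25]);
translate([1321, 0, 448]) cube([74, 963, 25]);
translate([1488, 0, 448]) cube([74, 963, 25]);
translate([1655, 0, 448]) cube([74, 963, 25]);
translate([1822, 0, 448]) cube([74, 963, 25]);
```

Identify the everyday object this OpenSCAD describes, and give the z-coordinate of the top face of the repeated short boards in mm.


A bed frame. The slat-top height is 473 mm.

Four posts, four rails, and a row of slats — a bed frame. Slats sit on the rails at z = 261 + 187 = 448; with slat thickness 25, the top is 473 mm.


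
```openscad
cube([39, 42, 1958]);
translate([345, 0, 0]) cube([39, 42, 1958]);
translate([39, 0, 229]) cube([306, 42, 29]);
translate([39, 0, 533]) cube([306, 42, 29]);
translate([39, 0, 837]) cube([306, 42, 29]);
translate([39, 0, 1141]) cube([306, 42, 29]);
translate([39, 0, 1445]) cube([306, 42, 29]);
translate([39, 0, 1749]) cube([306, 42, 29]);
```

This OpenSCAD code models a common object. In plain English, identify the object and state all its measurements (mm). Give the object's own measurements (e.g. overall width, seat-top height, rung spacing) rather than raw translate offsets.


A straight ladder. Two 39×42 mm vertical rails, 1958 mm tall, stand 384 mm apart (outside-to-outside) with their front faces coplanar on the −y side. 6 rungs, each 42 mm deep and 29 mm tall, span between the inner faces of the rails, front faces flush with the rails. The lowest rung's underside is at z = 229 mm and rungs are spaced 304 mm apart (underside to underside).


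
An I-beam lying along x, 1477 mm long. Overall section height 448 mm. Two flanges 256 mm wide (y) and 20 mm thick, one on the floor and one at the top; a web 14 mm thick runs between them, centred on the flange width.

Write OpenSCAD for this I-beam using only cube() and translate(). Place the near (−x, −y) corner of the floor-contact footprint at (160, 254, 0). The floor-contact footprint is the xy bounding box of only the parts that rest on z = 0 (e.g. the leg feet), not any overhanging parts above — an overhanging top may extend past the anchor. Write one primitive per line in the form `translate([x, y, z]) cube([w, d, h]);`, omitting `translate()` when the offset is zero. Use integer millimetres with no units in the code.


translate([160, 254, 0]) cube([1477, 256, 20]);
translate([160, 375, 20]) cube([1477, 14, 408]);
translate([160, 254, 428]) cube([1477, 256, 20]);


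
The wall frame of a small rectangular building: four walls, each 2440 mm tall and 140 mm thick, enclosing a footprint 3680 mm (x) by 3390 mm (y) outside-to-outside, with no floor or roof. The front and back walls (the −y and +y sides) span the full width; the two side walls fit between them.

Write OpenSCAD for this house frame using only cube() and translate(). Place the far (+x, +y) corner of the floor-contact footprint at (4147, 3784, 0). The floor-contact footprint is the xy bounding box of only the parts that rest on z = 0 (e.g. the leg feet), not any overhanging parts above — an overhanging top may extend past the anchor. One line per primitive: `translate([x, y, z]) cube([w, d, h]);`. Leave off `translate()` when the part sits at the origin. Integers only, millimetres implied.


translate([467, 394, 0]) cube([3680, 140, 2440]);
translate([467, 3644, 0]) cube([3680, 140, 2440]);
translate([467, 534, 0]) cube([140, 3110, 2440]);
translate([4007, 534, 0]) cube([140, 3110, 2440]);


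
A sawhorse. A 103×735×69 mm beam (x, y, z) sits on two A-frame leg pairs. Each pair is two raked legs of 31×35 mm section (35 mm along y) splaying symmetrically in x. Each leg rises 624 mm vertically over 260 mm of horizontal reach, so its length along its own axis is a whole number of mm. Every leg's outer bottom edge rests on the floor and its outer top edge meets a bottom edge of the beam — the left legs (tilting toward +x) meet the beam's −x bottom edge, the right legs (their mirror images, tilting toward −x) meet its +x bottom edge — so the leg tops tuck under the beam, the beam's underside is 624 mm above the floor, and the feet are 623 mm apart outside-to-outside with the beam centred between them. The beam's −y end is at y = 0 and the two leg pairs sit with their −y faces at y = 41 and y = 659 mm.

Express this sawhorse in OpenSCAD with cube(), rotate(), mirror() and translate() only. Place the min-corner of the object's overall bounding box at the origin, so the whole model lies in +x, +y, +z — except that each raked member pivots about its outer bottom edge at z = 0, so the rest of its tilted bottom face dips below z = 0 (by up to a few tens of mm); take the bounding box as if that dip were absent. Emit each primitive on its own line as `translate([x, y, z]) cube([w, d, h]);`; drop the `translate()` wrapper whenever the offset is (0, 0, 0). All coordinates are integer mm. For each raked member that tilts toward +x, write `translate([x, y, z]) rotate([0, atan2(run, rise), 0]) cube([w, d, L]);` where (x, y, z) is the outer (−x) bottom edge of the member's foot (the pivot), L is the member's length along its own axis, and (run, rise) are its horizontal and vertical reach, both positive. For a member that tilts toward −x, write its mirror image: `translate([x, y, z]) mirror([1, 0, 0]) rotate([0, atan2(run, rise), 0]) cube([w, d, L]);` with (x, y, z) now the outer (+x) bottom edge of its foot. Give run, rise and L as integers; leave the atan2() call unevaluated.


translate([260, 0, 624]) cube([103, 735, 69]);
translate([0, 41, 0]) rotate([0, atan2(260, 624), 0]) cube([31, 35, 676]);
translate([623, 41, 0]) mirror([1, 0, 0]) rotate([0, atan2(260, 624), 0]) cube([31, 35, 676]);
translate([0, 659, 0]) rotate([0, atan2(260, 624), 0]) cube([31, 35, 676]);
translate([623, 659, 0]) mirror([1, 0, 0]) rotate([0, atan2(260, 624), 0]) cube([31, 35, 676]);


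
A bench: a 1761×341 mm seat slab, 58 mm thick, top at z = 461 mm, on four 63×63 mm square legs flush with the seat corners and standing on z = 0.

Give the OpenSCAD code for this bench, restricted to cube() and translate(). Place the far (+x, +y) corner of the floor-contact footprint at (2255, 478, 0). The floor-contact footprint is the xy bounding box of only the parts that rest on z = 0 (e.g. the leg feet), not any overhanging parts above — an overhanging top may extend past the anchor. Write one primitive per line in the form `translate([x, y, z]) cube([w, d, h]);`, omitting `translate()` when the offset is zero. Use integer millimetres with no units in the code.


translate([494, 137, 403]) cube([1761, 341, 58]);
translate([494, 137, 0]) cube([63, 63, 403]);
translate([494, 415, 0]) cube([63, 63, 403]);
translate([2192, 137, 0]) cube([63, 63, 403]);
translate([2192, 415, 0]) cube([63, 63, 403]);


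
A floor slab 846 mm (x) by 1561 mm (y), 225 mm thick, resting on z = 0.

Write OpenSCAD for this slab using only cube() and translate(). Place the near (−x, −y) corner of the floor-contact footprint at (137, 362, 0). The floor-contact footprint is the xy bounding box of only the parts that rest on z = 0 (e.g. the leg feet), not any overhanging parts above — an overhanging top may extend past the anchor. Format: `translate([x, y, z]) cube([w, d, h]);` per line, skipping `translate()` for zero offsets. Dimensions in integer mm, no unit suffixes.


translate([137, 362, 0]) cube([846, 1561, 225]);


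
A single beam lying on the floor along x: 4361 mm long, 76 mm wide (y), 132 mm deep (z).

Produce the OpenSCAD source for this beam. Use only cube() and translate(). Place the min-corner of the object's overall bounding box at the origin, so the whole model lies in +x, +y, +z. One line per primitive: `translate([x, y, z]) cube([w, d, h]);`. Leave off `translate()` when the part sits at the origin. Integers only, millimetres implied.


cube([4361, 76, 132]);


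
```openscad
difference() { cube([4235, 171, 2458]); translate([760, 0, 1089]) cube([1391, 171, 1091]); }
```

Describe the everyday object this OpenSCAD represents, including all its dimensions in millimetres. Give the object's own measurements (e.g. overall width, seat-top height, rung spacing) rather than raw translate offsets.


A wall 4235 mm long (x), 171 mm thick (y), 2458 mm tall, with a rectangular window opening cut through it. The opening is 1391 mm wide and 1091 mm tall; its sill is at z = 1089 mm and its near (−x) edge is 760 mm from the wall's −x end. The opening passes through the full wall thickness.


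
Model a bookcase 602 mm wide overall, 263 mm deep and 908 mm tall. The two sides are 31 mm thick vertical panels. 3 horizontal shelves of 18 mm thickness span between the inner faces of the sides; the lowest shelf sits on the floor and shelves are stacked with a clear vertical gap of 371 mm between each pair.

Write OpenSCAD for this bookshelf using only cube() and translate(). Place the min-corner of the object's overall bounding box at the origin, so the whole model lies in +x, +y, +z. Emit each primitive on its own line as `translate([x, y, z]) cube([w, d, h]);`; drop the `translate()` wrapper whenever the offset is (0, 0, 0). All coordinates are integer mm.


cube([31, 263, 908]);
translate([571, 0, 0]) cube([31, 263, 908]);
translate([31, 0, 0]) cube([540, 263, 18]);
translate([31, 0, 389]) cube([540, 263, 18]);
translate([31, 0, 778]) cube([540, 263, 18]);


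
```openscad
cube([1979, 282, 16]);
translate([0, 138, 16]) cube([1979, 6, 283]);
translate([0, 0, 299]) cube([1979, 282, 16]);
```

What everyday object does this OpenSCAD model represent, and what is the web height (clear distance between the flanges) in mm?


An I-beam. The web height is 283 mm.

Two wide flanges with a thin centred web — an I-beam. Overall 315 mm minus two 16 mm flanges gives a web of 315 − 2·16 = 283 mm.


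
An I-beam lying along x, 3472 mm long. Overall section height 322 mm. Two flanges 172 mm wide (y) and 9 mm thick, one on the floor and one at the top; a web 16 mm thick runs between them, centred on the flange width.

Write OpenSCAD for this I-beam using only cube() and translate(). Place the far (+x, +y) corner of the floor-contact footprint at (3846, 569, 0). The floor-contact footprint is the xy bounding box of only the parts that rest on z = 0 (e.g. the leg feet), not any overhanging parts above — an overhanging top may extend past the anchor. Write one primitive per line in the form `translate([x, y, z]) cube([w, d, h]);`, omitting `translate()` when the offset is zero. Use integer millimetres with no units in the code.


translate([374, 397, 0]) cube([3472, 172, 9]);
translate([374, 475, 9]) cube([3472, 16, 304]);
translate([374, 397, 313]) cube([3472, 172, 9]);


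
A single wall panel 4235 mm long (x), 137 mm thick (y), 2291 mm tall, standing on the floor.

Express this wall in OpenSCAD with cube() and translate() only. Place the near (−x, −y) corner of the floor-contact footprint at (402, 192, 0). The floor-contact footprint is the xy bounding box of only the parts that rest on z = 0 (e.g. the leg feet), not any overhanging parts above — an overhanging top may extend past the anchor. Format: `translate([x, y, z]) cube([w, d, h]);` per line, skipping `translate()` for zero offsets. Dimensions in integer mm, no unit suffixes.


translate([402, 192, 0]) cube([4235, 137, 2291]);


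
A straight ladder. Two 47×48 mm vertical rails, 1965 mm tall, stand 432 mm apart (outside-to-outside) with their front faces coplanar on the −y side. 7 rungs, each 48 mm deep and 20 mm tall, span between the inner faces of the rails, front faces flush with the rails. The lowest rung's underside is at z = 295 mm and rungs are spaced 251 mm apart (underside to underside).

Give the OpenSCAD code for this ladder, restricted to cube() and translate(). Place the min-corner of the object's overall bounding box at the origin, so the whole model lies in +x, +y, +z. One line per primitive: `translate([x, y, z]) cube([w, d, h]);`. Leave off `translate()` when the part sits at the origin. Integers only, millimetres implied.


cube([47, 48, 1965]);
translate([385, 0, 0]) cube([47, 48, 1965]);
translate([47, 0, 295]) cube([338, 48, 20]);
translate([47, 0, 546]) cube([338, 48, 20]);
translate([47, 0, 797]) cube([338, 48, 20]);
translate([47, 0, 1048]) cube([338, 48, 20]);
translate([47, 0, 1299]) cube([338, 48, 20]);
translate([47, 0, 1550]) cube([338, 48, 20]);
translate([47, 0, 1801]) cube([338, 48, 20]);


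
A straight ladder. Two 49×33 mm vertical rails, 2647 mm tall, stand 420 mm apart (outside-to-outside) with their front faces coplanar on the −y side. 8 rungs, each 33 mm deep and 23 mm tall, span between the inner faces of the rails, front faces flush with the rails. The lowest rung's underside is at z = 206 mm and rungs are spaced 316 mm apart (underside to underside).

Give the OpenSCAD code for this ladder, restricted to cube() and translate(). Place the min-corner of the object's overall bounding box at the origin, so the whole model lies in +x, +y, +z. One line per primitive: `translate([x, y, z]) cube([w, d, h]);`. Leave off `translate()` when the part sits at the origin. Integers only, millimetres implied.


cube([49, 33, 2647]);
translate([371, 0, 0]) cube([49, 33, 2647]);
translate([49, 0, 206]) cube([322, 33, 23]);
translate([49, 0, 522]) cube([322, 33, 23]);
translate([49, 0, 838]) cube([322, 33, 23]);
translate([49, 0, 1154]) cube([322, 33, 23]);
translate([49, 0, 1470]) cube([322, 33, 23]);
translate([49, 0, 1786]) cube([322, 33, 23]);
translate([49, 0, 2102]) cube([322, 33, 23]);
translate([49, 0, 2418]) cube([322, 33, 23]);


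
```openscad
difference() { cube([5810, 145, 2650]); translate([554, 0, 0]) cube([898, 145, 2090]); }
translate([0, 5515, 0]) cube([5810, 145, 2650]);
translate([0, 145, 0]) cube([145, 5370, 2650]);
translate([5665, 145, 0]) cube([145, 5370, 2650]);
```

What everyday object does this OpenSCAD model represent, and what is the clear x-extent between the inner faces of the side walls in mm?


A single room. The interior width is 5520 mm.

Four walls enclosing a rectangle with a door in the front wall — a room. Outside width 5810 minus two 145 mm walls gives 5520 mm.


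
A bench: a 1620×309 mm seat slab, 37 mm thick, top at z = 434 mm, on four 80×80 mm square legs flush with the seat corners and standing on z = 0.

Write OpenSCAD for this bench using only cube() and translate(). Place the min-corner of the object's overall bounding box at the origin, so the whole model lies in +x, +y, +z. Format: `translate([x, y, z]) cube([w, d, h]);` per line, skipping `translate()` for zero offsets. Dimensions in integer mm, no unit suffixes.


// leg_h = 434 − 37 = 397
translate([0, 0, 397]) cube([1620, 309, 37]);
cube([80, 80, 397]);
translate([0, 229, 0]) cube([80, 80, 397]);
translate([1540, 0, 0]) cube([80, 80, 397]);
translate([1540, 229, 0]) cube([80, 80, 397]);


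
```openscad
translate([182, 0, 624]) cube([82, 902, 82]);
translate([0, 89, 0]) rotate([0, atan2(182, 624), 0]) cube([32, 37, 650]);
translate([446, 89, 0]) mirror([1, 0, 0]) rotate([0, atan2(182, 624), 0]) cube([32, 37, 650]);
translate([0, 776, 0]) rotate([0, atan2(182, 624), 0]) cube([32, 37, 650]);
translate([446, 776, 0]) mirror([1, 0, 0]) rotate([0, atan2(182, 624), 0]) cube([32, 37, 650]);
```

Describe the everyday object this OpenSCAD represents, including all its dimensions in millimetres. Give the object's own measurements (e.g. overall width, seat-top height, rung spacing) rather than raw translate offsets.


A sawhorse. A 82×902×82 mm beam (x, y, z) sits on two A-frame leg pairs. Each pair is two raked legs of 32×37 mm section (37 mm along y) splaying symmetrically in x. Each leg rises 624 mm vertically over 182 mm of horizontal reach and is 650 mm long along its own axis. Every leg's outer bottom edge rests on the floor and its outer top edge meets a bottom edge of the beam — the left legs (tilting toward +x) meet the beam's −x bottom edge, the right legs (their mirror images, tilting toward −x) meet its +x bottom edge — so the leg tops tuck under the beam, the beam's underside is 624 mm above the floor, and the feet are 446 mm apart outside-to-outside with the beam centred between them. The two leg pairs are set in 89 mm from either end of the beam.


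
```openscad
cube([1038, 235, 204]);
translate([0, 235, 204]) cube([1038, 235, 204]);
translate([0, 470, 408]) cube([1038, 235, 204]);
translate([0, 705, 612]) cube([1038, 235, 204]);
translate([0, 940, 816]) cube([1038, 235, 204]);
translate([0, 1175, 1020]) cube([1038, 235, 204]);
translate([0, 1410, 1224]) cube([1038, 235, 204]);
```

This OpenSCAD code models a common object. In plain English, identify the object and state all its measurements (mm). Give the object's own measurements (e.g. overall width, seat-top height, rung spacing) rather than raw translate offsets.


A straight staircase of 7 solid steps. Each step is 1038 mm wide (x), 235 mm deep (y, the going) and 204 mm tall (the rise). The first step rests on the floor; each subsequent step sits one going further in +y and one rise higher in +z, directly behind and above the previous step with no overlap.


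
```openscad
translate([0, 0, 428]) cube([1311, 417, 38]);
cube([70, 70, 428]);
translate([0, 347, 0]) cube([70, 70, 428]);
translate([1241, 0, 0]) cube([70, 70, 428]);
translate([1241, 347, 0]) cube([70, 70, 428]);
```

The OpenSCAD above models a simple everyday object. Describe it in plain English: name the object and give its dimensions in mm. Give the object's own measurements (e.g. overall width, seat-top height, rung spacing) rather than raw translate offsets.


A bench: a 1311×417 mm seat slab, 38 mm thick, top at z = 466 mm, on four 70×70 mm square legs flush with the seat corners and standing on z = 0.


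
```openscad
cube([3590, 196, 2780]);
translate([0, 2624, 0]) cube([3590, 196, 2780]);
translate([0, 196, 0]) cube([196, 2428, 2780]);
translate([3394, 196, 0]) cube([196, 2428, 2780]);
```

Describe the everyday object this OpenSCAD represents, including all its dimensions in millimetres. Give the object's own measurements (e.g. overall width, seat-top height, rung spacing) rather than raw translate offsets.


The wall frame of a small rectangular building: four walls, each 2780 mm tall and 196 mm thick, enclosing a footprint 3590 mm (x) by 2820 mm (y) outside-to-outside, with no floor or roof. The front and back walls (the −y and +y sides) span the full width; the two side walls fit between them.


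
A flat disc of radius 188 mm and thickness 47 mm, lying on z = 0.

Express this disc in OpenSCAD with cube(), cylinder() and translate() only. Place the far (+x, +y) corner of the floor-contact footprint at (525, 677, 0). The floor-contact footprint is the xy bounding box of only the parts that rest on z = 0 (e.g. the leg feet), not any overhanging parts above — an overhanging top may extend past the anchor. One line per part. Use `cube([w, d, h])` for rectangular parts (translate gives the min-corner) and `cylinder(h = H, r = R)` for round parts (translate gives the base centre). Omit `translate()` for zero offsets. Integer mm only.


translate([337, 489, 0]) cylinder(h = 47, r = 188);


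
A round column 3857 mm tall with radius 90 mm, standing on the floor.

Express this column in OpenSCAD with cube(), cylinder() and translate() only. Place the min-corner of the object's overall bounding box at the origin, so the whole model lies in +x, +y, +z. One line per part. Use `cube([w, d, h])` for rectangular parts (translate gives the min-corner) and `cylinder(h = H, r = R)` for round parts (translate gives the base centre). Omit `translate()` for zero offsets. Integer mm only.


translate([90, 90, 0]) cylinder(h = 3857, r = 90);


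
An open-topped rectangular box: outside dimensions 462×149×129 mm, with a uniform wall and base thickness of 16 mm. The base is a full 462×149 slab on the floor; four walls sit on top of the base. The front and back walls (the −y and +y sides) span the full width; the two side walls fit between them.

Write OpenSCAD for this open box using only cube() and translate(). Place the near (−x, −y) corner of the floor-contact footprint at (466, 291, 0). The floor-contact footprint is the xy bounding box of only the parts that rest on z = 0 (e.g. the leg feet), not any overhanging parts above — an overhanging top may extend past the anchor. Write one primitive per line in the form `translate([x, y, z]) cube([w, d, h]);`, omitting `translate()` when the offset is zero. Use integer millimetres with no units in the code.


translate([466, 291, 0]) cube([462, 149, 16]);
translate([466, 291, 16]) cube([462, 16, 113]);
translate([466, 424, 16]) cube([462, 16, 113]);
translate([466, 307, 16]) cube([16, 117, 113]);
translate([912, 307, 16]) cube([16, 117, 113]);


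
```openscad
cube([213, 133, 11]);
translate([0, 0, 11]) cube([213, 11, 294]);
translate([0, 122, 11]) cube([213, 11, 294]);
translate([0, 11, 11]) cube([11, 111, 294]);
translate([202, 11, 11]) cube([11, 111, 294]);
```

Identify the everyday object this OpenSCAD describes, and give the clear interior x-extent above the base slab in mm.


An open box. The internal width is 191 mm.

A 213×133 base slab with four walls standing on it — an open box. The base is 213 mm wide and the walls are 11 mm thick, so the internal width is 213 − 2 × 11 = 191 mm.


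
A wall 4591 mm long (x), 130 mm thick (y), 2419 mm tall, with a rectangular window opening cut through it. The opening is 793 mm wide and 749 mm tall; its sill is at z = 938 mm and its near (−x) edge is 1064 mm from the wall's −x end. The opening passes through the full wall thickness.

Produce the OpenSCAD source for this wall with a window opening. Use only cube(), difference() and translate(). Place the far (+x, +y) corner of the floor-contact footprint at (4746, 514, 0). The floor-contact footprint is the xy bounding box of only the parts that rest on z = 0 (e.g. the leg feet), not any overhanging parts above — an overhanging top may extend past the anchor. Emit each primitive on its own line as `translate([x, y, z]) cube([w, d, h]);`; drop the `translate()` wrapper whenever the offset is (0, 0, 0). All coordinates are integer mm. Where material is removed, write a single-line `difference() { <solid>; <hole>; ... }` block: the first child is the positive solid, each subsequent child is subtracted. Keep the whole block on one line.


difference() { translate([155, 384, 0]) cube([4591, 130, 2419]); translate([1219, 384, 938]) cube([793, 130, 749]); }


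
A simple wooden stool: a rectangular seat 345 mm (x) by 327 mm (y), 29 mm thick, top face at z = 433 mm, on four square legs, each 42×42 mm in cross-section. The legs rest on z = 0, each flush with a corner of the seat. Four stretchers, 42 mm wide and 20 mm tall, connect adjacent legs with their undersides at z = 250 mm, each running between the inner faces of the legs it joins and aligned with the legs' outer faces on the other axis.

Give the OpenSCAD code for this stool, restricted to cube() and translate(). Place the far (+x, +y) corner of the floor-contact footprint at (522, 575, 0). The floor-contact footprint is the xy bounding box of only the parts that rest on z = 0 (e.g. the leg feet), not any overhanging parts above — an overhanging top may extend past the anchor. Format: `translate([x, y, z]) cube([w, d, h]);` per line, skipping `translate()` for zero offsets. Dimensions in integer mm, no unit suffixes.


translate([177, 248, 404]) cube([345, 327, 29]);
translate([177, 248, 0]) cube([42, 42, 404]);
translate([480, 248, 0]) cube([42, 42, 404]);
translate([177, 533, 0]) cube([42, 42, 404]);
translate([480, 533, 0]) cube([42, 42, 404]);
translate([219, 248, 250]) cube([261, 42, 20]);
translate([219, 533, 250]) cube([261, 42, 20]);
translate([177, 290, 250]) cube([42, 243, 20]);
translate([480, 290, 250]) cube([42, 243, 20]);


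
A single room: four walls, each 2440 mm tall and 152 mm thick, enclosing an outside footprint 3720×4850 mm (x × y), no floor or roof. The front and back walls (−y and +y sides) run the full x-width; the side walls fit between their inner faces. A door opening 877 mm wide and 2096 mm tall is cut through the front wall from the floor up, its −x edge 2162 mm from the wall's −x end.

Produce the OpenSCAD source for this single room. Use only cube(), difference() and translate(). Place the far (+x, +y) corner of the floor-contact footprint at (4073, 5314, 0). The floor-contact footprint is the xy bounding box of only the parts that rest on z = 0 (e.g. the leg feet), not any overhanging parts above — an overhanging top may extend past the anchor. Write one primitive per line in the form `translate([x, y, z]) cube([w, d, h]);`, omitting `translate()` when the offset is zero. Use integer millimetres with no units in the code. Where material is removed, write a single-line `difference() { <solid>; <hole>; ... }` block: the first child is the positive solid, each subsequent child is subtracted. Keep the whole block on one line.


difference() { translate([353, 464, 0]) cube([3720, 152, 2440]); translate([2515, 464, 0]) cube([877, 152, 2096]); }
translate([353, 5162, 0]) cube([3720, 152, 2440]);
translate([353, 616, 0]) cube([152, 4546, 2440]);
translate([3921, 616, 0]) cube([152, 4546, 2440]);


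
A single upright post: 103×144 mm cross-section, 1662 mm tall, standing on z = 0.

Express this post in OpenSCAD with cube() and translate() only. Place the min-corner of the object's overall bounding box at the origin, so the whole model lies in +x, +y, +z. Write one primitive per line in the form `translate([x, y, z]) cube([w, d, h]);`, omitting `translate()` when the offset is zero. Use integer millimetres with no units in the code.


cube([103, 144, 1662]);


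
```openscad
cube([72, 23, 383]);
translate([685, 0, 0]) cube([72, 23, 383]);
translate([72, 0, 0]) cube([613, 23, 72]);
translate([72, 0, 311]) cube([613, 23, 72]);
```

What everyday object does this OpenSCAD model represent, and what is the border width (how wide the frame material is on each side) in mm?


A picture frame. The border width is 72 mm.

Four thin pieces enclosing a rectangular opening — a picture frame. The two full-height stiles are 383 mm tall; the top rail sits at z = 311 and is 72 mm tall, so the border above the opening is 383 − 311 = 72 mm, matching the stile x-width.


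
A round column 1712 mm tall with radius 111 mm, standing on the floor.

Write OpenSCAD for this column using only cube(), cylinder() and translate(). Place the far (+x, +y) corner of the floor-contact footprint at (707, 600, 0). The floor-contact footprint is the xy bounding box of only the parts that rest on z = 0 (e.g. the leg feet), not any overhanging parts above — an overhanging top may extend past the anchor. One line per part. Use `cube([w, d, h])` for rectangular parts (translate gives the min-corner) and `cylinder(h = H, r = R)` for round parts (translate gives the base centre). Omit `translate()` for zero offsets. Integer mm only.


translate([596, 489, 0]) cylinder(h = 1712, r = 111);


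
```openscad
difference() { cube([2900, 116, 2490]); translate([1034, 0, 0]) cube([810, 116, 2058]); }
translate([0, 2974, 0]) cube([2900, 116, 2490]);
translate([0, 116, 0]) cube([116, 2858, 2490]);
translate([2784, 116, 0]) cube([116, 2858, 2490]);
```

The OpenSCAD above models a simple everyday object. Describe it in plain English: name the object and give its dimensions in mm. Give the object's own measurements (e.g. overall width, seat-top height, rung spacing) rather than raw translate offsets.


A single room: four walls, each 2490 mm tall and 116 mm thick, enclosing an outside footprint 2900×3090 mm (x × y), no floor or roof. The front and back walls (−y and +y sides) run the full x-width; the side walls fit between their inner faces. A door opening 810 mm wide and 2058 mm tall is cut through the front wall from the floor up, its −x edge 1034 mm from the wall's −x end.


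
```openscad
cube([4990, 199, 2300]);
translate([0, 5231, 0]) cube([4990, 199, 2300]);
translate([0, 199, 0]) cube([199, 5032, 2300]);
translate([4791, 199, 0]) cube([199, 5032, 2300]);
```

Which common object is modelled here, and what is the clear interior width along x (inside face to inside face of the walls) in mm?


A house (or room) frame. The interior width is 4592 mm.

Four 2300 mm walls enclosing a rectangle with no floor or roof — a room or house frame. Outside width is 4990 mm and wall thickness is 199 mm, so the interior width is 4990 − 2 × 199 = 4592 mm.


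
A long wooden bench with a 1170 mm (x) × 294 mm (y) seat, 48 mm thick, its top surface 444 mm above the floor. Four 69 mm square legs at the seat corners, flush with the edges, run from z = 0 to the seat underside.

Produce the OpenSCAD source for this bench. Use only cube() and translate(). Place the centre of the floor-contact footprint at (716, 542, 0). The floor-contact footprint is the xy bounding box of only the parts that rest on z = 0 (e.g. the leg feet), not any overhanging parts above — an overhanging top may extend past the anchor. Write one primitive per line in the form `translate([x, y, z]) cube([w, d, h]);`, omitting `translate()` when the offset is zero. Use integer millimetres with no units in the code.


translate([131, 395, 396]) cube([1170, 294, 48]);
translate([131, 395, 0]) cube([69, 69, 396]);
translate([131, 620, 0]) cube([69, 69, 396]);
translate([1232, 395, 0]) cube([69, 69, 396]);
translate([1232, 620, 0]) cube([69, 69, 396]);


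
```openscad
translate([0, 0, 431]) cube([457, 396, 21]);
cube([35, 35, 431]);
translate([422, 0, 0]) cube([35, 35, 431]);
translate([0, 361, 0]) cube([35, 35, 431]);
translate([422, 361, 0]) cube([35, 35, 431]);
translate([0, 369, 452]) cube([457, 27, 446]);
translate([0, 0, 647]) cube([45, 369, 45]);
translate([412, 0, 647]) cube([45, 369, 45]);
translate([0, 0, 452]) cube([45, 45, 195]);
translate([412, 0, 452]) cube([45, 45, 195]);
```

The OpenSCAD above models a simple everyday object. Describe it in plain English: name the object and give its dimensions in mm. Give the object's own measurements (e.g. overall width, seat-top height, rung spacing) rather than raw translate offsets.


A chair. The seat is a 457×396×21 mm slab with its top at z = 452 mm, on four 35×35 mm corner legs (flush with the seat edges, standing on z = 0). A flat backrest 27 mm thick, 446 mm tall, spans the full seat width and rises from the seat top along its +y edge, rear face flush with the rear of the seat. Two armrests of 45×45 mm section run along each side from the seat's front edge to the front of the backrest, top faces 240 mm above the seat top and outer faces flush with the seat's x-edges; a 45×45 mm post under the front of each armrest stands on the seat at the front corner.
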